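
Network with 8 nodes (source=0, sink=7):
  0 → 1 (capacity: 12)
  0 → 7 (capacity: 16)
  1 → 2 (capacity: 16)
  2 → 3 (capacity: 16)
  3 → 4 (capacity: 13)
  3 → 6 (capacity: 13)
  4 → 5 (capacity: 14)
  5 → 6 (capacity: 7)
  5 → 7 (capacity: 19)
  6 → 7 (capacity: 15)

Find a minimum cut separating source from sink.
Min cut value = 28, edges: (0,1), (0,7)

Min cut value: 28
Partition: S = [0], T = [1, 2, 3, 4, 5, 6, 7]
Cut edges: (0,1), (0,7)

By max-flow min-cut theorem, max flow = min cut = 28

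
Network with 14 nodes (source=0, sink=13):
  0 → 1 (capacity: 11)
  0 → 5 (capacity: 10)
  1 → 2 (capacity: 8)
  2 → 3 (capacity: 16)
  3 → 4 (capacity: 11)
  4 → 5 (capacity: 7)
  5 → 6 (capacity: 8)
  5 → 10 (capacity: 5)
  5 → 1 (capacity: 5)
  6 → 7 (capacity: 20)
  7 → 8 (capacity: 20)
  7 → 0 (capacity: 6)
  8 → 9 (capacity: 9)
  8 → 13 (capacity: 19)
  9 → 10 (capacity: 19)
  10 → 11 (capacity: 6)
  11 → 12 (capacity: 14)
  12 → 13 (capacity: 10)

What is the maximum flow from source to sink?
Maximum flow = 13

Max flow: 13

Flow assignment:
  0 → 1: 7/11
  0 → 5: 6/10
  1 → 2: 7/8
  2 → 3: 7/16
  3 → 4: 7/11
  4 → 5: 7/7
  5 → 6: 8/8
  5 → 10: 5/5
  6 → 7: 8/20
  7 → 8: 8/20
  8 → 13: 8/19
  10 → 11: 5/6
  11 → 12: 5/14
  12 → 13: 5/10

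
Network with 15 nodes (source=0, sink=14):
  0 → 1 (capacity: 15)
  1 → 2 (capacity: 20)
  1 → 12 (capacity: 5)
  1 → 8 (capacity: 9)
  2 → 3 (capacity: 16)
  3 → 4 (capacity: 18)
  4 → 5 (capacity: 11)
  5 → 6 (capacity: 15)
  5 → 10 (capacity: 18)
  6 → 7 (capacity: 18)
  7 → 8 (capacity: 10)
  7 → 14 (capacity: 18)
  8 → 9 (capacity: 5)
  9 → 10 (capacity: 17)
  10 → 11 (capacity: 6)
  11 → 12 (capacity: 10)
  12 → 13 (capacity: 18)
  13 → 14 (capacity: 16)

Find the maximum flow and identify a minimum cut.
Max flow = 15, Min cut edges: (0,1)

Maximum flow: 15
Minimum cut: (0,1)
Partition: S = [0], T = [1, 2, 3, 4, 5, 6, 7, 8, 9, 10, 11, 12, 13, 14]

Max-flow min-cut theorem verified: both equal 15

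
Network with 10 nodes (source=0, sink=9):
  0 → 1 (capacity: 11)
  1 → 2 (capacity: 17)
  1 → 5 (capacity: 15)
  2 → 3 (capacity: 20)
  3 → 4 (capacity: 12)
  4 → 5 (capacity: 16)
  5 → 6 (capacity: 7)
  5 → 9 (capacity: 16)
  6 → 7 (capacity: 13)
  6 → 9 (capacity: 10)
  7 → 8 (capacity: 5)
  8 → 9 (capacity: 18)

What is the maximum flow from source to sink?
Maximum flow = 11

Max flow: 11

Flow assignment:
  0 → 1: 11/11
  1 → 5: 11/15
  5 → 9: 11/16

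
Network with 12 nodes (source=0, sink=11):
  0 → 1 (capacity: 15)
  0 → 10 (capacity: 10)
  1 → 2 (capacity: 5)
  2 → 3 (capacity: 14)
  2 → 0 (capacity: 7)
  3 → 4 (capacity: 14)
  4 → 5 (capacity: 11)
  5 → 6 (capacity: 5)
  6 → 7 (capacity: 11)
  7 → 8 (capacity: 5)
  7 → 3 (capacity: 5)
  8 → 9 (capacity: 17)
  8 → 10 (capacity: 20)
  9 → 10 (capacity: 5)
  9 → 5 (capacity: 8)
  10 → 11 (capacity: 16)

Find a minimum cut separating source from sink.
Min cut value = 15, edges: (0,10), (7,8)

Min cut value: 15
Partition: S = [0, 1, 2, 3, 4, 5, 6, 7], T = [8, 9, 10, 11]
Cut edges: (0,10), (7,8)

By max-flow min-cut theorem, max flow = min cut = 15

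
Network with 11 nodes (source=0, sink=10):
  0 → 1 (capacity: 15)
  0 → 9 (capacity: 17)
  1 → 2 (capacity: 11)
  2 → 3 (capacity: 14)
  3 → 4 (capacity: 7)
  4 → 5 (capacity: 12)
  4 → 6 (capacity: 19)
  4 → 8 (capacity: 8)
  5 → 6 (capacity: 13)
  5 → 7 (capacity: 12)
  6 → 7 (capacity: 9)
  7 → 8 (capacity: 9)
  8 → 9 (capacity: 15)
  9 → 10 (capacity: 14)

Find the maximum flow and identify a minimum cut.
Max flow = 14, Min cut edges: (9,10)

Maximum flow: 14
Minimum cut: (9,10)
Partition: S = [0, 1, 2, 3, 4, 5, 6, 7, 8, 9], T = [10]

Max-flow min-cut theorem verified: both equal 14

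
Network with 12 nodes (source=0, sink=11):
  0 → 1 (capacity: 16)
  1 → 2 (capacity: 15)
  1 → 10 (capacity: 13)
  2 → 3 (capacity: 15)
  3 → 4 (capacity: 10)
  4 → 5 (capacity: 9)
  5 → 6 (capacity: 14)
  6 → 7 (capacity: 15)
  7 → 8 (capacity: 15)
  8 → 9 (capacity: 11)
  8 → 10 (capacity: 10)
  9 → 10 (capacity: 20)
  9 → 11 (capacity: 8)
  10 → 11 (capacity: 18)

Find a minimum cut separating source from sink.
Min cut value = 16, edges: (0,1)

Min cut value: 16
Partition: S = [0], T = [1, 2, 3, 4, 5, 6, 7, 8, 9, 10, 11]
Cut edges: (0,1)

By max-flow min-cut theorem, max flow = min cut = 16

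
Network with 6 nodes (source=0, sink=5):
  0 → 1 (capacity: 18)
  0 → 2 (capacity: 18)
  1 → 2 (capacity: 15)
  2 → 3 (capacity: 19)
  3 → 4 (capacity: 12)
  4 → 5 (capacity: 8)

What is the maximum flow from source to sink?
Maximum flow = 8

Max flow: 8

Flow assignment:
  0 → 1: 8/18
  1 → 2: 8/15
  2 → 3: 8/19
  3 → 4: 8/12
  4 → 5: 8/8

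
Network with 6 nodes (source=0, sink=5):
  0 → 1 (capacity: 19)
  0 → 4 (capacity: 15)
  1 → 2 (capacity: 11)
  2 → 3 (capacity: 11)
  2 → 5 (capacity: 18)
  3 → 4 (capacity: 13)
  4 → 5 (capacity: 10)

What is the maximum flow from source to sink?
Maximum flow = 21

Max flow: 21

Flow assignment:
  0 → 1: 11/19
  0 → 4: 10/15
  1 → 2: 11/11
  2 → 5: 11/18
  4 → 5: 10/10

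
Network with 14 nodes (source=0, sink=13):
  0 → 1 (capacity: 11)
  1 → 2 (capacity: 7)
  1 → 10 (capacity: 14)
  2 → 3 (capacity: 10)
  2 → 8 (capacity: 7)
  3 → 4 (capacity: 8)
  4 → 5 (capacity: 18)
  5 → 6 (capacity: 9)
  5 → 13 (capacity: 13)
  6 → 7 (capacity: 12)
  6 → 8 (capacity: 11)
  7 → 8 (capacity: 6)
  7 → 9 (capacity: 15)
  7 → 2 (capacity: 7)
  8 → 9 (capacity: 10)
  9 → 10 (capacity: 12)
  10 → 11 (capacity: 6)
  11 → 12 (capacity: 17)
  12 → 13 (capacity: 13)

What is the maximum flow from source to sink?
Maximum flow = 11

Max flow: 11

Flow assignment:
  0 → 1: 11/11
  1 → 2: 5/7
  1 → 10: 6/14
  2 → 3: 5/10
  3 → 4: 5/8
  4 → 5: 5/18
  5 → 13: 5/13
  10 → 11: 6/6
  11 → 12: 6/17
  12 → 13: 6/13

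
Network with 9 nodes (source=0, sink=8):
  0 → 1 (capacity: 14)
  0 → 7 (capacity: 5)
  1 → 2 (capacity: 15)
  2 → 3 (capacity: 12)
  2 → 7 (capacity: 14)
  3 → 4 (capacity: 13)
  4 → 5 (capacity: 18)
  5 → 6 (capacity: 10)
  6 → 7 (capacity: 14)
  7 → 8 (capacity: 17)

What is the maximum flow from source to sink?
Maximum flow = 17

Max flow: 17

Flow assignment:
  0 → 1: 14/14
  0 → 7: 3/5
  1 → 2: 14/15
  2 → 7: 14/14
  7 → 8: 17/17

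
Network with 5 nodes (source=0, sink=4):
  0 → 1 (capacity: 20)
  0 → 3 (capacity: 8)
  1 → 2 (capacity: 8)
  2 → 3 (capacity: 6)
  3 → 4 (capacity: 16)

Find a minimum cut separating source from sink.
Min cut value = 14, edges: (0,3), (2,3)

Min cut value: 14
Partition: S = [0, 1, 2], T = [3, 4]
Cut edges: (0,3), (2,3)

By max-flow min-cut theorem, max flow = min cut = 14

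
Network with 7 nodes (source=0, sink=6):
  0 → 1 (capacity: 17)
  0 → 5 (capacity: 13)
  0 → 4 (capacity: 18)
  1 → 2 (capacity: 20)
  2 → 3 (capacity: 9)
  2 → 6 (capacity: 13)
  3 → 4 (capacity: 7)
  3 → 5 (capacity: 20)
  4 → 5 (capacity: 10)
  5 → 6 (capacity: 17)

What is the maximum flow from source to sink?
Maximum flow = 30

Max flow: 30

Flow assignment:
  0 → 1: 17/17
  0 → 5: 3/13
  0 → 4: 10/18
  1 → 2: 17/20
  2 → 3: 4/9
  2 → 6: 13/13
  3 → 5: 4/20
  4 → 5: 10/10
  5 → 6: 17/17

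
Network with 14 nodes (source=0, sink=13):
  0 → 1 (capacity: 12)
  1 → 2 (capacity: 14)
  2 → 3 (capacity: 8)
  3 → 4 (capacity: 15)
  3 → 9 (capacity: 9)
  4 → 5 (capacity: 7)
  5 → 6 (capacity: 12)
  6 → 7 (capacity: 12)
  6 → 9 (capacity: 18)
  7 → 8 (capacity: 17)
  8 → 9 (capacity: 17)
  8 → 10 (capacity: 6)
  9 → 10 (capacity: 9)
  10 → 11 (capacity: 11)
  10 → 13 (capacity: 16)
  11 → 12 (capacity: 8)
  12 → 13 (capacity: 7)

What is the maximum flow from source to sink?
Maximum flow = 8

Max flow: 8

Flow assignment:
  0 → 1: 8/12
  1 → 2: 8/14
  2 → 3: 8/8
  3 → 9: 8/9
  9 → 10: 8/9
  10 → 13: 8/16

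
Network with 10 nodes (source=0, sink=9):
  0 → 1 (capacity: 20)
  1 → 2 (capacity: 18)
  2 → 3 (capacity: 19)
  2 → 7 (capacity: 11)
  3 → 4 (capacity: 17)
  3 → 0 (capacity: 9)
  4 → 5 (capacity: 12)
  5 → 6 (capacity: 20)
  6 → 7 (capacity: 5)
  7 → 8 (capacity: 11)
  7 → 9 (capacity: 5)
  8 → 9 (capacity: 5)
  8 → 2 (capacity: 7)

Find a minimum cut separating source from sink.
Min cut value = 10, edges: (7,9), (8,9)

Min cut value: 10
Partition: S = [0, 1, 2, 3, 4, 5, 6, 7, 8], T = [9]
Cut edges: (7,9), (8,9)

By max-flow min-cut theorem, max flow = min cut = 10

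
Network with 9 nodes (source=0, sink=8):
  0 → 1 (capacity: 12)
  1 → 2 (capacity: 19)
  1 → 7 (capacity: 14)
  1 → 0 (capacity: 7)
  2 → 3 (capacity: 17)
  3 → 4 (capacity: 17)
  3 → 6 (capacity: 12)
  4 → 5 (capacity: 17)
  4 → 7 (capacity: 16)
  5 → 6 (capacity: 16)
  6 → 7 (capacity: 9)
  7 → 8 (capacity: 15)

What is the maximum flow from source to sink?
Maximum flow = 12

Max flow: 12

Flow assignment:
  0 → 1: 12/12
  1 → 7: 12/14
  7 → 8: 12/15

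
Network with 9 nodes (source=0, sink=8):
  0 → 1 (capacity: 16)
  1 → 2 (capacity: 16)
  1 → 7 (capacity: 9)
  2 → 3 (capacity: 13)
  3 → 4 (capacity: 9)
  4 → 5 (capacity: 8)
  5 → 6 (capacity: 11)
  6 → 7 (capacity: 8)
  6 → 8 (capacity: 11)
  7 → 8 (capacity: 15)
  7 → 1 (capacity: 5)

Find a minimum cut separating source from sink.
Min cut value = 16, edges: (0,1)

Min cut value: 16
Partition: S = [0], T = [1, 2, 3, 4, 5, 6, 7, 8]
Cut edges: (0,1)

By max-flow min-cut theorem, max flow = min cut = 16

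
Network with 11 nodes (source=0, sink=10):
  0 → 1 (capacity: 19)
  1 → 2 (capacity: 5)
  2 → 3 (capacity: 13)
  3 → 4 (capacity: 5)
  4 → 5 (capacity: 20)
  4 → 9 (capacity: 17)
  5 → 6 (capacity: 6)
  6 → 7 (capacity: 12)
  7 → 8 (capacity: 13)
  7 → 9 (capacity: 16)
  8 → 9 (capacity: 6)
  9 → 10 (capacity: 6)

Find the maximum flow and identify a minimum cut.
Max flow = 5, Min cut edges: (3,4)

Maximum flow: 5
Minimum cut: (3,4)
Partition: S = [0, 1, 2, 3], T = [4, 5, 6, 7, 8, 9, 10]

Max-flow min-cut theorem verified: both equal 5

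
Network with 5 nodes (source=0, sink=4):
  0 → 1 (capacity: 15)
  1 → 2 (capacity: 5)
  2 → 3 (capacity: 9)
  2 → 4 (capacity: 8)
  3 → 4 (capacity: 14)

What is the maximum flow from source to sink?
Maximum flow = 5

Max flow: 5

Flow assignment:
  0 → 1: 5/15
  1 → 2: 5/5
  2 → 4: 5/8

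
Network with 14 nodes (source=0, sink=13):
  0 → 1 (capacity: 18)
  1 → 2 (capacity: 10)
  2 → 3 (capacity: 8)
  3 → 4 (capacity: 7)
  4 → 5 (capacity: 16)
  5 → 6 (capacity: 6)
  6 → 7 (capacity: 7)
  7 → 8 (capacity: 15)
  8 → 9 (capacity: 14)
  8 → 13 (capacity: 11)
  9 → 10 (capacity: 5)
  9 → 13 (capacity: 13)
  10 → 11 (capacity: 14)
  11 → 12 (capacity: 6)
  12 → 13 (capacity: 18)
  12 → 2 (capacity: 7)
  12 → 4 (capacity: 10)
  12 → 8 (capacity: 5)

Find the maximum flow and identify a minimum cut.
Max flow = 6, Min cut edges: (5,6)

Maximum flow: 6
Minimum cut: (5,6)
Partition: S = [0, 1, 2, 3, 4, 5], T = [6, 7, 8, 9, 10, 11, 12, 13]

Max-flow min-cut theorem verified: both equal 6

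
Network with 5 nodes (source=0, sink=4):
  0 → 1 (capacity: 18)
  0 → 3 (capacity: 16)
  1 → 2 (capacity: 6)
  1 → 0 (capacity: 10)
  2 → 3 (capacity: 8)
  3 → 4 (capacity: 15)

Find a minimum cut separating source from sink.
Min cut value = 15, edges: (3,4)

Min cut value: 15
Partition: S = [0, 1, 2, 3], T = [4]
Cut edges: (3,4)

By max-flow min-cut theorem, max flow = min cut = 15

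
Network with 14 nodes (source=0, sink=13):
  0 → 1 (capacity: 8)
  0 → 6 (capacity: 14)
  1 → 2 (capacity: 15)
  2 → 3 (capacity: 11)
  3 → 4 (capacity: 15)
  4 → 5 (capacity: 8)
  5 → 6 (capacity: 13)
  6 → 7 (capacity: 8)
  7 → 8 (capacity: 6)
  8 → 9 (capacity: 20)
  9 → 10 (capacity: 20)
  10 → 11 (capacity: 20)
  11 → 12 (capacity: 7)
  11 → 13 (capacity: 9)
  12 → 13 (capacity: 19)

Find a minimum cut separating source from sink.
Min cut value = 6, edges: (7,8)

Min cut value: 6
Partition: S = [0, 1, 2, 3, 4, 5, 6, 7], T = [8, 9, 10, 11, 12, 13]
Cut edges: (7,8)

By max-flow min-cut theorem, max flow = min cut = 6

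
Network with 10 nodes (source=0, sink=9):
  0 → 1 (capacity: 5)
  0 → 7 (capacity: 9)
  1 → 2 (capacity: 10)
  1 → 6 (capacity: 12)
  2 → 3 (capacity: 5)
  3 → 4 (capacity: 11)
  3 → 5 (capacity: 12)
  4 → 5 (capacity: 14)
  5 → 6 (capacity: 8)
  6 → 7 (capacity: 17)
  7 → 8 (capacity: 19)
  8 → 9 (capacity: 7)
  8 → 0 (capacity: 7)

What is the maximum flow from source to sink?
Maximum flow = 7

Max flow: 7

Flow assignment:
  0 → 1: 5/5
  0 → 7: 2/9
  1 → 6: 5/12
  6 → 7: 5/17
  7 → 8: 7/19
  8 → 9: 7/7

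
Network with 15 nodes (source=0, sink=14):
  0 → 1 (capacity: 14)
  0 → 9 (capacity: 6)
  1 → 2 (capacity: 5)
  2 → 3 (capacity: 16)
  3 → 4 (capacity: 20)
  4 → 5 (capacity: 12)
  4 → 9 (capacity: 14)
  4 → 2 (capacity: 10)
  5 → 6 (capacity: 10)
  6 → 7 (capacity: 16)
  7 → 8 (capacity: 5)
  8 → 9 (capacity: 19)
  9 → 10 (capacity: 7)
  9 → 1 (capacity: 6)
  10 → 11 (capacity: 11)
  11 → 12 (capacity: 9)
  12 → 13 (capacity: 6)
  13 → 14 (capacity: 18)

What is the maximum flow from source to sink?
Maximum flow = 6

Max flow: 6

Flow assignment:
  0 → 1: 5/14
  0 → 9: 1/6
  1 → 2: 5/5
  2 → 3: 5/16
  3 → 4: 5/20
  4 → 9: 5/14
  9 → 10: 6/7
  10 → 11: 6/11
  11 → 12: 6/9
  12 → 13: 6/6
  13 → 14: 6/18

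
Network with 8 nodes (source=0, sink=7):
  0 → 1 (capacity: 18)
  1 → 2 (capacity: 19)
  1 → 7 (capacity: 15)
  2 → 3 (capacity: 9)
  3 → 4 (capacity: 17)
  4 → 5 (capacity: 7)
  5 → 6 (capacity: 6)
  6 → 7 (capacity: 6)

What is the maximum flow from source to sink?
Maximum flow = 18

Max flow: 18

Flow assignment:
  0 → 1: 18/18
  1 → 2: 3/19
  1 → 7: 15/15
  2 → 3: 3/9
  3 → 4: 3/17
  4 → 5: 3/7
  5 → 6: 3/6
  6 → 7: 3/6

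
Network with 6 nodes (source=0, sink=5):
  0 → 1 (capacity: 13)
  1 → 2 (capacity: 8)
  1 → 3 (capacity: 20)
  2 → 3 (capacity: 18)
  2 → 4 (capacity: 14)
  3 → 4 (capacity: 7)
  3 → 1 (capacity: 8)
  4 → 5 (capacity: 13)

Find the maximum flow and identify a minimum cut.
Max flow = 13, Min cut edges: (4,5)

Maximum flow: 13
Minimum cut: (4,5)
Partition: S = [0, 1, 2, 3, 4], T = [5]

Max-flow min-cut theorem verified: both equal 13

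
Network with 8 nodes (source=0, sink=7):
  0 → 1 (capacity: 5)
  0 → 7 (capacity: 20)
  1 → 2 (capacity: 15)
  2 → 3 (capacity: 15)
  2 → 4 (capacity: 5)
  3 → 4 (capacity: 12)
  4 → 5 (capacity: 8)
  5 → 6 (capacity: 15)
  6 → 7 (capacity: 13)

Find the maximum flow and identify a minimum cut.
Max flow = 25, Min cut edges: (0,1), (0,7)

Maximum flow: 25
Minimum cut: (0,1), (0,7)
Partition: S = [0], T = [1, 2, 3, 4, 5, 6, 7]

Max-flow min-cut theorem verified: both equal 25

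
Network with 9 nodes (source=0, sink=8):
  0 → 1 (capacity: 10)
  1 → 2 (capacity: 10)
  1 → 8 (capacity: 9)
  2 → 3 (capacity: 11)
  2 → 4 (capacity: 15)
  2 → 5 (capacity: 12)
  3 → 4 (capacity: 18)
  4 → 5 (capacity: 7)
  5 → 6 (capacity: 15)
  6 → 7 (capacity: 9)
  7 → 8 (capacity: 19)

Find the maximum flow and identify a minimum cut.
Max flow = 10, Min cut edges: (0,1)

Maximum flow: 10
Minimum cut: (0,1)
Partition: S = [0], T = [1, 2, 3, 4, 5, 6, 7, 8]

Max-flow min-cut theorem verified: both equal 10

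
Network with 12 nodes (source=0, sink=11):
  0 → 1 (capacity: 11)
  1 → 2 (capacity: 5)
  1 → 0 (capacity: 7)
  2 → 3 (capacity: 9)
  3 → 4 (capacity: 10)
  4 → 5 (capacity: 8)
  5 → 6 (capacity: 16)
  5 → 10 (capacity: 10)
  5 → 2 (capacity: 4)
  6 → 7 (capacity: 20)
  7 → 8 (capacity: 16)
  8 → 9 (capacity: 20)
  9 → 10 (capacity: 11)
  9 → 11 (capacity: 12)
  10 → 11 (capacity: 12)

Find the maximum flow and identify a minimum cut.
Max flow = 5, Min cut edges: (1,2)

Maximum flow: 5
Minimum cut: (1,2)
Partition: S = [0, 1], T = [2, 3, 4, 5, 6, 7, 8, 9, 10, 11]

Max-flow min-cut theorem verified: both equal 5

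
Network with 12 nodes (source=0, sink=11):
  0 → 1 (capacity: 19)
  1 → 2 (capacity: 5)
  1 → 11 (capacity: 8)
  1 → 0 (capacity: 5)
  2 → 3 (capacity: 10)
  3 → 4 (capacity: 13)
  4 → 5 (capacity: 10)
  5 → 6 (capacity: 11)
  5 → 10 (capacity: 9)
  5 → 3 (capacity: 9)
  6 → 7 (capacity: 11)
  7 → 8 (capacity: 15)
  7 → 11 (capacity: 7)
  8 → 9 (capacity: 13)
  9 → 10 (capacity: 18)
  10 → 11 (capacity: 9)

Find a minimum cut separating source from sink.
Min cut value = 13, edges: (1,2), (1,11)

Min cut value: 13
Partition: S = [0, 1], T = [2, 3, 4, 5, 6, 7, 8, 9, 10, 11]
Cut edges: (1,2), (1,11)

By max-flow min-cut theorem, max flow = min cut = 13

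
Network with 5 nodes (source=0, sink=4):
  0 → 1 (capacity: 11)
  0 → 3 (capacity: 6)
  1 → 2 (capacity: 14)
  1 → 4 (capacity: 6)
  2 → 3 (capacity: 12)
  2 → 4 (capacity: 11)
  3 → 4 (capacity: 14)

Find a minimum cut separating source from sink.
Min cut value = 17, edges: (0,1), (0,3)

Min cut value: 17
Partition: S = [0], T = [1, 2, 3, 4]
Cut edges: (0,1), (0,3)

By max-flow min-cut theorem, max flow = min cut = 17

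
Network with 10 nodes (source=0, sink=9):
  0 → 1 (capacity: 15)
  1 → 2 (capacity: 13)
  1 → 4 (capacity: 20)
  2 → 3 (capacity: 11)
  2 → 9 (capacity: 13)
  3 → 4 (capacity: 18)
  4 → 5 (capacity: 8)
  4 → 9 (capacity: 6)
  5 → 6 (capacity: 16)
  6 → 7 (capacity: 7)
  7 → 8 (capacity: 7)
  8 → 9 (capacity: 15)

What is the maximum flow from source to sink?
Maximum flow = 15

Max flow: 15

Flow assignment:
  0 → 1: 15/15
  1 → 2: 13/13
  1 → 4: 2/20
  2 → 9: 13/13
  4 → 9: 2/6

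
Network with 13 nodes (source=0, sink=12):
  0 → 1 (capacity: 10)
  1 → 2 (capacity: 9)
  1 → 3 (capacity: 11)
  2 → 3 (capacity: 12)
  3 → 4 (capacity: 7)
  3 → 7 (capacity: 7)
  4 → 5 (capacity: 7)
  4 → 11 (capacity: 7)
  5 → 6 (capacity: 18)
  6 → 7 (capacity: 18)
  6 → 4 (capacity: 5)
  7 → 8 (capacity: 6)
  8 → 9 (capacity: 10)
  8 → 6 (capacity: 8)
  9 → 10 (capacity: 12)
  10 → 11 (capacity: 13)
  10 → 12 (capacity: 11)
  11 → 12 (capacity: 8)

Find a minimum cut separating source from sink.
Min cut value = 10, edges: (0,1)

Min cut value: 10
Partition: S = [0], T = [1, 2, 3, 4, 5, 6, 7, 8, 9, 10, 11, 12]
Cut edges: (0,1)

By max-flow min-cut theorem, max flow = min cut = 10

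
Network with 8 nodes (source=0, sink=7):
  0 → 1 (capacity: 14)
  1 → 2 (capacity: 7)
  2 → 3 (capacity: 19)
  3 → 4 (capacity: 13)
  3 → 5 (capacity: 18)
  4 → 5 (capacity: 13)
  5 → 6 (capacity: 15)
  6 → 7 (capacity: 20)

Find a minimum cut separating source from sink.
Min cut value = 7, edges: (1,2)

Min cut value: 7
Partition: S = [0, 1], T = [2, 3, 4, 5, 6, 7]
Cut edges: (1,2)

By max-flow min-cut theorem, max flow = min cut = 7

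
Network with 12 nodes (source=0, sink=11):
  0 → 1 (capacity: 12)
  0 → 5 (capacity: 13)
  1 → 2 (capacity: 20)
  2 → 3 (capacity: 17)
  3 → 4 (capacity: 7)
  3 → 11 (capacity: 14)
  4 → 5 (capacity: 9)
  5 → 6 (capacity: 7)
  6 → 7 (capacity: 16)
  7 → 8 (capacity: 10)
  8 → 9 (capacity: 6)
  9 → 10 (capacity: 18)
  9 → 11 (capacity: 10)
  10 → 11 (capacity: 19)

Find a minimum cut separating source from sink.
Min cut value = 18, edges: (0,1), (8,9)

Min cut value: 18
Partition: S = [0, 4, 5, 6, 7, 8], T = [1, 2, 3, 9, 10, 11]
Cut edges: (0,1), (8,9)

By max-flow min-cut theorem, max flow = min cut = 18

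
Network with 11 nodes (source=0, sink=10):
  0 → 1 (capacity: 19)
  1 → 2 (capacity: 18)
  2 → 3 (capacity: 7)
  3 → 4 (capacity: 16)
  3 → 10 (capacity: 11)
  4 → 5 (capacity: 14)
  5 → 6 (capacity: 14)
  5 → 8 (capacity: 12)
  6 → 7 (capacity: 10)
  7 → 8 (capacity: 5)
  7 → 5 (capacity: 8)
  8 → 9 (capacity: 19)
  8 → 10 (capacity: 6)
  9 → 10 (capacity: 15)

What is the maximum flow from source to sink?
Maximum flow = 7

Max flow: 7

Flow assignment:
  0 → 1: 7/19
  1 → 2: 7/18
  2 → 3: 7/7
  3 → 10: 7/11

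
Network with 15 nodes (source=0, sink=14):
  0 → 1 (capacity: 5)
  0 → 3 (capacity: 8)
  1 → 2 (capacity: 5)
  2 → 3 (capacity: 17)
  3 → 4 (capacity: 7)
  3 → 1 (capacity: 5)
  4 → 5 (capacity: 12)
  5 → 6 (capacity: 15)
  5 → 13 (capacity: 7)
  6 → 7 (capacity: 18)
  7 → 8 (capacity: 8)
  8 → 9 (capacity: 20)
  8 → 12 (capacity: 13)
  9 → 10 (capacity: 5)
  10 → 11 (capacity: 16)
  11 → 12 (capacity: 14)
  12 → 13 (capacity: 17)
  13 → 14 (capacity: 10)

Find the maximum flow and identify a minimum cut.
Max flow = 7, Min cut edges: (3,4)

Maximum flow: 7
Minimum cut: (3,4)
Partition: S = [0, 1, 2, 3], T = [4, 5, 6, 7, 8, 9, 10, 11, 12, 13, 14]

Max-flow min-cut theorem verified: both equal 7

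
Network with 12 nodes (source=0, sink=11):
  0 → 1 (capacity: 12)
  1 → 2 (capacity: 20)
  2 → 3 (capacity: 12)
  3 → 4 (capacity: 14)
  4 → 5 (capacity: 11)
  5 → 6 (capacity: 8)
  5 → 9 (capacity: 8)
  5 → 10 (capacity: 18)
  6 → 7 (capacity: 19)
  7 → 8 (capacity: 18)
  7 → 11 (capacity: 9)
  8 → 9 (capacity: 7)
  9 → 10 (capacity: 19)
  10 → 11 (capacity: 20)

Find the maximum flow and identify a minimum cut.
Max flow = 11, Min cut edges: (4,5)

Maximum flow: 11
Minimum cut: (4,5)
Partition: S = [0, 1, 2, 3, 4], T = [5, 6, 7, 8, 9, 10, 11]

Max-flow min-cut theorem verified: both equal 11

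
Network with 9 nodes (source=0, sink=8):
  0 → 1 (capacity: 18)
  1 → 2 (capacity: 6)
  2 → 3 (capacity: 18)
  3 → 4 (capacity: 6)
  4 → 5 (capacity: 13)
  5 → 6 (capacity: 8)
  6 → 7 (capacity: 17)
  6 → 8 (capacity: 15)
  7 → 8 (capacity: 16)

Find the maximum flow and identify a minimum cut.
Max flow = 6, Min cut edges: (3,4)

Maximum flow: 6
Minimum cut: (3,4)
Partition: S = [0, 1, 2, 3], T = [4, 5, 6, 7, 8]

Max-flow min-cut theorem verified: both equal 6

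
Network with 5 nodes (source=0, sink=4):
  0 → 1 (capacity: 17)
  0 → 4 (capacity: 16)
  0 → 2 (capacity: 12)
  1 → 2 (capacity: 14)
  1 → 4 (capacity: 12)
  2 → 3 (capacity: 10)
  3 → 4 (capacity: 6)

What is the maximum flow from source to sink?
Maximum flow = 34

Max flow: 34

Flow assignment:
  0 → 1: 12/17
  0 → 4: 16/16
  0 → 2: 6/12
  1 → 4: 12/12
  2 → 3: 6/10
  3 → 4: 6/6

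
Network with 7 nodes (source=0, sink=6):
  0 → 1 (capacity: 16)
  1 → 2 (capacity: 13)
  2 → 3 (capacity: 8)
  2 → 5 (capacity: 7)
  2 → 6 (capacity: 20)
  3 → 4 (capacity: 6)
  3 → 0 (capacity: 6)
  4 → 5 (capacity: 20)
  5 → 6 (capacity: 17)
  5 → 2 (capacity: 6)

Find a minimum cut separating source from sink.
Min cut value = 13, edges: (1,2)

Min cut value: 13
Partition: S = [0, 1], T = [2, 3, 4, 5, 6]
Cut edges: (1,2)

By max-flow min-cut theorem, max flow = min cut = 13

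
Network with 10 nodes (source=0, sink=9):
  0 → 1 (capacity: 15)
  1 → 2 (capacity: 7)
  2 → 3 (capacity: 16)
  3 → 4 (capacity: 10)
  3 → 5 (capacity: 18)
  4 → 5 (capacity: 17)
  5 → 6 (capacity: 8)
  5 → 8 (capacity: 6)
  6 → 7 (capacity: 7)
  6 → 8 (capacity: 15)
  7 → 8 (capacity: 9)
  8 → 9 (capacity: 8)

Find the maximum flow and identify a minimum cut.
Max flow = 7, Min cut edges: (1,2)

Maximum flow: 7
Minimum cut: (1,2)
Partition: S = [0, 1], T = [2, 3, 4, 5, 6, 7, 8, 9]

Max-flow min-cut theorem verified: both equal 7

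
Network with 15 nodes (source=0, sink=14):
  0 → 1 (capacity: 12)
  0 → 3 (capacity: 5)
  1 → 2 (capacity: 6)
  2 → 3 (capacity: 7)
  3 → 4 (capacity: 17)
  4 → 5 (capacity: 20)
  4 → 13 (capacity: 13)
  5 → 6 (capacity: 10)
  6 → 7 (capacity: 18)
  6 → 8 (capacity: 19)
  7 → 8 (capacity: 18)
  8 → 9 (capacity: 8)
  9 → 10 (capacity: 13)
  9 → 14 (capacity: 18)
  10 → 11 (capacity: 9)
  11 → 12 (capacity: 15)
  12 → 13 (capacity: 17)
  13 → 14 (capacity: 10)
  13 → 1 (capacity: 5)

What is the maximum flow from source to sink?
Maximum flow = 11

Max flow: 11

Flow assignment:
  0 → 1: 6/12
  0 → 3: 5/5
  1 → 2: 6/6
  2 → 3: 6/7
  3 → 4: 11/17
  4 → 5: 1/20
  4 → 13: 10/13
  5 → 6: 1/10
  6 → 8: 1/19
  8 → 9: 1/8
  9 → 14: 1/18
  13 → 14: 10/10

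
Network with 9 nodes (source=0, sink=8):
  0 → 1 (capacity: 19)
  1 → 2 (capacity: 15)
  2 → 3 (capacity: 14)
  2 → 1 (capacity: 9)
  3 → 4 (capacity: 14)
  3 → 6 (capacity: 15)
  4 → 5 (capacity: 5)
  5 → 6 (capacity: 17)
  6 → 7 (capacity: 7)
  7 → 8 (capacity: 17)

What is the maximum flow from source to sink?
Maximum flow = 7

Max flow: 7

Flow assignment:
  0 → 1: 7/19
  1 → 2: 7/15
  2 → 3: 7/14
  3 → 6: 7/15
  6 → 7: 7/7
  7 → 8: 7/17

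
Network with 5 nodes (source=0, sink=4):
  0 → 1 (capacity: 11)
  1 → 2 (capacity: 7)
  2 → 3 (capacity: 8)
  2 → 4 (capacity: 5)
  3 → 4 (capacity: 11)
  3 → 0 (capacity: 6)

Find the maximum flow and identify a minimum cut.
Max flow = 7, Min cut edges: (1,2)

Maximum flow: 7
Minimum cut: (1,2)
Partition: S = [0, 1], T = [2, 3, 4]

Max-flow min-cut theorem verified: both equal 7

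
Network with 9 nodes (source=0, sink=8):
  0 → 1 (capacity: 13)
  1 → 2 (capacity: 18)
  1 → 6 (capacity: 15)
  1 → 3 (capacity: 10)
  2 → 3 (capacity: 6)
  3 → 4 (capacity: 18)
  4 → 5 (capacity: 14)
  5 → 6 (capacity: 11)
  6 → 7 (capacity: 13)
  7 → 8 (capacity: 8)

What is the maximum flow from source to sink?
Maximum flow = 8

Max flow: 8

Flow assignment:
  0 → 1: 8/13
  1 → 6: 8/15
  6 → 7: 8/13
  7 → 8: 8/8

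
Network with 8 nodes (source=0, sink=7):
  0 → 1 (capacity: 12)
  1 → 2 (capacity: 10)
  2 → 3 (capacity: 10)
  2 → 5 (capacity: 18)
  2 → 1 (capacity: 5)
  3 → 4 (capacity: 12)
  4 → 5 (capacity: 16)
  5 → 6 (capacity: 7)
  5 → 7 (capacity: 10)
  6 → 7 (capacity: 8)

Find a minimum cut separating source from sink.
Min cut value = 10, edges: (1,2)

Min cut value: 10
Partition: S = [0, 1], T = [2, 3, 4, 5, 6, 7]
Cut edges: (1,2)

By max-flow min-cut theorem, max flow = min cut = 10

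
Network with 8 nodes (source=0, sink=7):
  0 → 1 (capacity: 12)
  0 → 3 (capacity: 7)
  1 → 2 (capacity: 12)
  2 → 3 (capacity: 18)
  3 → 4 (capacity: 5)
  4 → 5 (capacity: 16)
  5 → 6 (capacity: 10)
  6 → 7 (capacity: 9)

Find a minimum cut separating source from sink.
Min cut value = 5, edges: (3,4)

Min cut value: 5
Partition: S = [0, 1, 2, 3], T = [4, 5, 6, 7]
Cut edges: (3,4)

By max-flow min-cut theorem, max flow = min cut = 5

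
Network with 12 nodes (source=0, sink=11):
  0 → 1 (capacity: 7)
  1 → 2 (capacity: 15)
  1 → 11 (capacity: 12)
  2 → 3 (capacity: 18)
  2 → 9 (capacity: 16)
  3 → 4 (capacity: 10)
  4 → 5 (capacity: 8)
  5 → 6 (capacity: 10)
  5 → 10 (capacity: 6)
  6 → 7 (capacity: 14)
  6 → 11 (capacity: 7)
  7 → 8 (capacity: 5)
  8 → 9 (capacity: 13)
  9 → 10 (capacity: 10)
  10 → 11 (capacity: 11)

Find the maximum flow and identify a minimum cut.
Max flow = 7, Min cut edges: (0,1)

Maximum flow: 7
Minimum cut: (0,1)
Partition: S = [0], T = [1, 2, 3, 4, 5, 6, 7, 8, 9, 10, 11]

Max-flow min-cut theorem verified: both equal 7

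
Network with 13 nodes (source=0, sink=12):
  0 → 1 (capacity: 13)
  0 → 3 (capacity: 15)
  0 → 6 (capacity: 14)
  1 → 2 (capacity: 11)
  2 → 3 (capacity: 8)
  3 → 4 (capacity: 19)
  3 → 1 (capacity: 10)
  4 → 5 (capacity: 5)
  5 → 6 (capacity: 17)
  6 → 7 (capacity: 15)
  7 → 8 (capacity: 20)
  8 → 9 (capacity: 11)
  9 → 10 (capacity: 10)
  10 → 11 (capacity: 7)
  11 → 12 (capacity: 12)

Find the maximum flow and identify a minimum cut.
Max flow = 7, Min cut edges: (10,11)

Maximum flow: 7
Minimum cut: (10,11)
Partition: S = [0, 1, 2, 3, 4, 5, 6, 7, 8, 9, 10], T = [11, 12]

Max-flow min-cut theorem verified: both equal 7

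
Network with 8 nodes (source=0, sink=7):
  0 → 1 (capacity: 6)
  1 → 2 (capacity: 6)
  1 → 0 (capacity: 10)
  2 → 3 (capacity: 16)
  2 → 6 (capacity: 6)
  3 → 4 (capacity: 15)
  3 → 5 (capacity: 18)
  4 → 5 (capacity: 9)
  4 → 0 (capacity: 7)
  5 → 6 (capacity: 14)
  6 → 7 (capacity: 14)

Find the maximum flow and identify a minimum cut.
Max flow = 6, Min cut edges: (1,2)

Maximum flow: 6
Minimum cut: (1,2)
Partition: S = [0, 1], T = [2, 3, 4, 5, 6, 7]

Max-flow min-cut theorem verified: both equal 6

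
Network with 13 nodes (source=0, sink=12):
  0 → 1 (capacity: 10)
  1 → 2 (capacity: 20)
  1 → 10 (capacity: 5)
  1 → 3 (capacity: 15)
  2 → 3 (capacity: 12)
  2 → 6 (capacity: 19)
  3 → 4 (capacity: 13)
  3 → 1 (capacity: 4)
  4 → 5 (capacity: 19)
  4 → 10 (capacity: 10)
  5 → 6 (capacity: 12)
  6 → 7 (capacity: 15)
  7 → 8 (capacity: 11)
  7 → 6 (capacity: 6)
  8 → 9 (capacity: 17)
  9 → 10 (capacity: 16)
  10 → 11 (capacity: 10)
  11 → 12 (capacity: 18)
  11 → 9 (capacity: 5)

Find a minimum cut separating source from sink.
Min cut value = 10, edges: (10,11)

Min cut value: 10
Partition: S = [0, 1, 2, 3, 4, 5, 6, 7, 8, 9, 10], T = [11, 12]
Cut edges: (10,11)

By max-flow min-cut theorem, max flow = min cut = 10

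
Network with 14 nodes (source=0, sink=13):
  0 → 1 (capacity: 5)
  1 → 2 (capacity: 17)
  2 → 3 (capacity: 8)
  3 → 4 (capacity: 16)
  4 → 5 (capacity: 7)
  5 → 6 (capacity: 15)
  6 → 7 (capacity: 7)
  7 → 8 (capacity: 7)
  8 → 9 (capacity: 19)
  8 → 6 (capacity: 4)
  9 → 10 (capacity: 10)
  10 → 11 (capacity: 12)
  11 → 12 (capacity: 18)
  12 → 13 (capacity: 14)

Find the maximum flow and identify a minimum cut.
Max flow = 5, Min cut edges: (0,1)

Maximum flow: 5
Minimum cut: (0,1)
Partition: S = [0], T = [1, 2, 3, 4, 5, 6, 7, 8, 9, 10, 11, 12, 13]

Max-flow min-cut theorem verified: both equal 5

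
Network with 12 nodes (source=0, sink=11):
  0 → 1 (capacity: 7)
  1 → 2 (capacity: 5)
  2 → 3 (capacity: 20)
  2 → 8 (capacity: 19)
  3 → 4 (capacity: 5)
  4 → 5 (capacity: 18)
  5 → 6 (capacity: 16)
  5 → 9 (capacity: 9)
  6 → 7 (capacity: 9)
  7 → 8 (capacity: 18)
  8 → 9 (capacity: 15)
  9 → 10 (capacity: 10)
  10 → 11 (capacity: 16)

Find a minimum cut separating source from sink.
Min cut value = 5, edges: (1,2)

Min cut value: 5
Partition: S = [0, 1], T = [2, 3, 4, 5, 6, 7, 8, 9, 10, 11]
Cut edges: (1,2)

By max-flow min-cut theorem, max flow = min cut = 5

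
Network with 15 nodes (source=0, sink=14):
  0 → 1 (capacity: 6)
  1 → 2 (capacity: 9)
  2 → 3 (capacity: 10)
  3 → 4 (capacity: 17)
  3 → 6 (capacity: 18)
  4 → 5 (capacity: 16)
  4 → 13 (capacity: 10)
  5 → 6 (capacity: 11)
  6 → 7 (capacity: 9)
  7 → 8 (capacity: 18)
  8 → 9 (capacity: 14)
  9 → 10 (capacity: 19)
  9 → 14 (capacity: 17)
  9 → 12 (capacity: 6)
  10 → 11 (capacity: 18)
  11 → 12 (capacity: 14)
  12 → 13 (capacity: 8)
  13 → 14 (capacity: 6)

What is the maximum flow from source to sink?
Maximum flow = 6

Max flow: 6

Flow assignment:
  0 → 1: 6/6
  1 → 2: 6/9
  2 → 3: 6/10
  3 → 4: 6/17
  4 → 13: 6/10
  13 → 14: 6/6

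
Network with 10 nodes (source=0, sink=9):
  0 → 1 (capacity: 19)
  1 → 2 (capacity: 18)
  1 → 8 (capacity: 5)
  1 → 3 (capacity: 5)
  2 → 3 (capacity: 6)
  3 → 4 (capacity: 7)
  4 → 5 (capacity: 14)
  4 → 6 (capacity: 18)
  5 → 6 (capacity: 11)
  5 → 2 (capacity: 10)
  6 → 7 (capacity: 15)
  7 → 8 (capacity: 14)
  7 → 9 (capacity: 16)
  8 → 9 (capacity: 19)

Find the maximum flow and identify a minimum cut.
Max flow = 12, Min cut edges: (1,8), (3,4)

Maximum flow: 12
Minimum cut: (1,8), (3,4)
Partition: S = [0, 1, 2, 3], T = [4, 5, 6, 7, 8, 9]

Max-flow min-cut theorem verified: both equal 12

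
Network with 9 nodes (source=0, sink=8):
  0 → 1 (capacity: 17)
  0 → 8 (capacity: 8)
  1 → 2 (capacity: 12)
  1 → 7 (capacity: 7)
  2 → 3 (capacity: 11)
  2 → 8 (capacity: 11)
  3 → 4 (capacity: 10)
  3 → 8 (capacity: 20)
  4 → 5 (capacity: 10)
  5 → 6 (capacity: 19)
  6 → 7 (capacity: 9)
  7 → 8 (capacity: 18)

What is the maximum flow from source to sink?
Maximum flow = 25

Max flow: 25

Flow assignment:
  0 → 1: 17/17
  0 → 8: 8/8
  1 → 2: 12/12
  1 → 7: 5/7
  2 → 3: 1/11
  2 → 8: 11/11
  3 → 8: 1/20
  7 → 8: 5/18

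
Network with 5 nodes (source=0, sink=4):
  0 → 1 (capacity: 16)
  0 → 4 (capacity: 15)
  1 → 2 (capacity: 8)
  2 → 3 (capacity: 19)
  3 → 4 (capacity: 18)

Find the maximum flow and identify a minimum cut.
Max flow = 23, Min cut edges: (0,4), (1,2)

Maximum flow: 23
Minimum cut: (0,4), (1,2)
Partition: S = [0, 1], T = [2, 3, 4]

Max-flow min-cut theorem verified: both equal 23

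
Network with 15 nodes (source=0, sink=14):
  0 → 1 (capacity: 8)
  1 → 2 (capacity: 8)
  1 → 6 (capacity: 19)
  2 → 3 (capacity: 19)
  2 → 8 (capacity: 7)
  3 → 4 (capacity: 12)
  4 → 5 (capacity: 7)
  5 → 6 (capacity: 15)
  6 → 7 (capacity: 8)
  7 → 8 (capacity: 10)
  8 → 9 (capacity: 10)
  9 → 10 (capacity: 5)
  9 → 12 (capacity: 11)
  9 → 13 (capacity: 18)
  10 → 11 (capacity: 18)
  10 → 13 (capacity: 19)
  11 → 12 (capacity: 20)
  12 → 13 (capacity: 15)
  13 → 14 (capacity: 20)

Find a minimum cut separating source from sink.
Min cut value = 8, edges: (0,1)

Min cut value: 8
Partition: S = [0], T = [1, 2, 3, 4, 5, 6, 7, 8, 9, 10, 11, 12, 13, 14]
Cut edges: (0,1)

By max-flow min-cut theorem, max flow = min cut = 8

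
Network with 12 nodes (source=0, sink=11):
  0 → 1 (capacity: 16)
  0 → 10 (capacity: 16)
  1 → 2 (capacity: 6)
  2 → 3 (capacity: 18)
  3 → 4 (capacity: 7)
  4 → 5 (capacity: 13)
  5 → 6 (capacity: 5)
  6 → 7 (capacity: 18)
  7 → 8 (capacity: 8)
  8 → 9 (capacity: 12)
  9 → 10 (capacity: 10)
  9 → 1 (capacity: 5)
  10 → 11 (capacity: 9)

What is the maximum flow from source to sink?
Maximum flow = 9

Max flow: 9

Flow assignment:
  0 → 1: 5/16
  0 → 10: 4/16
  1 → 2: 5/6
  2 → 3: 5/18
  3 → 4: 5/7
  4 → 5: 5/13
  5 → 6: 5/5
  6 → 7: 5/18
  7 → 8: 5/8
  8 → 9: 5/12
  9 → 10: 5/10
  10 → 11: 9/9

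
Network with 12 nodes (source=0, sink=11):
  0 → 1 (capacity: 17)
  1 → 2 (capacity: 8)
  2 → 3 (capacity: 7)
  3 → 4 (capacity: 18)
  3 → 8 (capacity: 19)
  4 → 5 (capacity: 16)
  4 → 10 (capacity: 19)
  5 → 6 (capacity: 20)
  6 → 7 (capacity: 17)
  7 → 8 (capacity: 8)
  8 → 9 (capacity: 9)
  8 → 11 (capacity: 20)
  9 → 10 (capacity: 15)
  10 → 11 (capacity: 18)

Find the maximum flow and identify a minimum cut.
Max flow = 7, Min cut edges: (2,3)

Maximum flow: 7
Minimum cut: (2,3)
Partition: S = [0, 1, 2], T = [3, 4, 5, 6, 7, 8, 9, 10, 11]

Max-flow min-cut theorem verified: both equal 7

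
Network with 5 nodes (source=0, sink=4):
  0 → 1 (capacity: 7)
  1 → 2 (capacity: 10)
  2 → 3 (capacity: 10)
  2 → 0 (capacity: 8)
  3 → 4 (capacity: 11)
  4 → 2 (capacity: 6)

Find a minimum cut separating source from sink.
Min cut value = 7, edges: (0,1)

Min cut value: 7
Partition: S = [0], T = [1, 2, 3, 4]
Cut edges: (0,1)

By max-flow min-cut theorem, max flow = min cut = 7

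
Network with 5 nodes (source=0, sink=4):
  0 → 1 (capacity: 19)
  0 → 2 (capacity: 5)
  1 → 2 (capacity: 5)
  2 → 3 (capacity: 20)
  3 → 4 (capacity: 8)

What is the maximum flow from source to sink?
Maximum flow = 8

Max flow: 8

Flow assignment:
  0 → 1: 5/19
  0 → 2: 3/5
  1 → 2: 5/5
  2 → 3: 8/20
  3 → 4: 8/8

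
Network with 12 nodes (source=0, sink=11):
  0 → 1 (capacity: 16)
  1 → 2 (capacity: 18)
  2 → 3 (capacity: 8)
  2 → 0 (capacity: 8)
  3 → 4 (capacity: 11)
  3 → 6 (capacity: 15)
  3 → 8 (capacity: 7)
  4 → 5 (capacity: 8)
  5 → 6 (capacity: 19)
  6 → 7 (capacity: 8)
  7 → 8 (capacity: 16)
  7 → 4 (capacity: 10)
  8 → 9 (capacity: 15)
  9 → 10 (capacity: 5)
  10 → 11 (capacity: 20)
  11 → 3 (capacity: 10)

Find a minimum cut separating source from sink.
Min cut value = 5, edges: (9,10)

Min cut value: 5
Partition: S = [0, 1, 2, 3, 4, 5, 6, 7, 8, 9], T = [10, 11]
Cut edges: (9,10)

By max-flow min-cut theorem, max flow = min cut = 5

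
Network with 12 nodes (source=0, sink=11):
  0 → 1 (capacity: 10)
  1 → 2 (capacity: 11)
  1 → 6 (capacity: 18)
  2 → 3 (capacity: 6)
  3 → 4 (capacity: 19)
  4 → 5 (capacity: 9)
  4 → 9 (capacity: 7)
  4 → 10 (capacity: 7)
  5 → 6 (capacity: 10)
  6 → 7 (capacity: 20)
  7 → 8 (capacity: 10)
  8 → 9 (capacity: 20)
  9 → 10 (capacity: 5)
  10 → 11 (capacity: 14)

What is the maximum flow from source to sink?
Maximum flow = 10

Max flow: 10

Flow assignment:
  0 → 1: 10/10
  1 → 2: 6/11
  1 → 6: 4/18
  2 → 3: 6/6
  3 → 4: 6/19
  4 → 10: 6/7
  6 → 7: 4/20
  7 → 8: 4/10
  8 → 9: 4/20
  9 → 10: 4/5
  10 → 11: 10/14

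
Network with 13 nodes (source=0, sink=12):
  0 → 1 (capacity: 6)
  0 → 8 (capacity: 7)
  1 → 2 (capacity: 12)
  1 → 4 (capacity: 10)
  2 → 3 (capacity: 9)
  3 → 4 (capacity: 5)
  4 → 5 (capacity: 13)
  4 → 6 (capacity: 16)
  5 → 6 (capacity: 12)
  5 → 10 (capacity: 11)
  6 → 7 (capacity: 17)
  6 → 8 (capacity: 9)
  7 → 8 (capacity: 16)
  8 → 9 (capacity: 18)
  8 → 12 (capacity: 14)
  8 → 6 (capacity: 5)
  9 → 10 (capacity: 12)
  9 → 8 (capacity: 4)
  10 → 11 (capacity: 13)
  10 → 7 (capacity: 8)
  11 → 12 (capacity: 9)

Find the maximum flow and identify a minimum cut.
Max flow = 13, Min cut edges: (0,1), (0,8)

Maximum flow: 13
Minimum cut: (0,1), (0,8)
Partition: S = [0], T = [1, 2, 3, 4, 5, 6, 7, 8, 9, 10, 11, 12]

Max-flow min-cut theorem verified: both equal 13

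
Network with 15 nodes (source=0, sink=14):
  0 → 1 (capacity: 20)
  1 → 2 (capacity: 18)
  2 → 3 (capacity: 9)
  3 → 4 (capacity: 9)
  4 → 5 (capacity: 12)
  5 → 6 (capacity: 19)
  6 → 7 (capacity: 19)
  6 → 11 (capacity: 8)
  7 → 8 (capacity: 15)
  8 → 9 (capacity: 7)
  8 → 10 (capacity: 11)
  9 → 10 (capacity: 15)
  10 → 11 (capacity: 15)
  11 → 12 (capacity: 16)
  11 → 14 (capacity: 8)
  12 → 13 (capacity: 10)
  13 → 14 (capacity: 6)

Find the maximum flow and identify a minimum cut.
Max flow = 9, Min cut edges: (3,4)

Maximum flow: 9
Minimum cut: (3,4)
Partition: S = [0, 1, 2, 3], T = [4, 5, 6, 7, 8, 9, 10, 11, 12, 13, 14]

Max-flow min-cut theorem verified: both equal 9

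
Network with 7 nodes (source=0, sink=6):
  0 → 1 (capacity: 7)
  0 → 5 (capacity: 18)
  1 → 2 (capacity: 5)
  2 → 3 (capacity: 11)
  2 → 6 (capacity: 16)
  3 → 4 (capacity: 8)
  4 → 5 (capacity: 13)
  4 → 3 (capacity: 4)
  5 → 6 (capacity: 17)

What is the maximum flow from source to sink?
Maximum flow = 22

Max flow: 22

Flow assignment:
  0 → 1: 5/7
  0 → 5: 17/18
  1 → 2: 5/5
  2 → 6: 5/16
  5 → 6: 17/17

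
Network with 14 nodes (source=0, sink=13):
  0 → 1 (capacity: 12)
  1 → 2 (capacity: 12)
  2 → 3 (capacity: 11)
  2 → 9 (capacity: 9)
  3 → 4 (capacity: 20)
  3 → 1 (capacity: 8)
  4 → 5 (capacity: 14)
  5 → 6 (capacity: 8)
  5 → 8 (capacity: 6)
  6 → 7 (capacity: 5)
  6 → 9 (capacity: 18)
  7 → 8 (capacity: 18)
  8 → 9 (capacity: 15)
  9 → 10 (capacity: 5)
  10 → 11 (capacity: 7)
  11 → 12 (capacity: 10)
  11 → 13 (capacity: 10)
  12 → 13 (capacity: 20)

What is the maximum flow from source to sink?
Maximum flow = 5

Max flow: 5

Flow assignment:
  0 → 1: 5/12
  1 → 2: 5/12
  2 → 3: 3/11
  2 → 9: 2/9
  3 → 4: 3/20
  4 → 5: 3/14
  5 → 6: 3/8
  6 → 9: 3/18
  9 → 10: 5/5
  10 → 11: 5/7
  11 → 13: 5/10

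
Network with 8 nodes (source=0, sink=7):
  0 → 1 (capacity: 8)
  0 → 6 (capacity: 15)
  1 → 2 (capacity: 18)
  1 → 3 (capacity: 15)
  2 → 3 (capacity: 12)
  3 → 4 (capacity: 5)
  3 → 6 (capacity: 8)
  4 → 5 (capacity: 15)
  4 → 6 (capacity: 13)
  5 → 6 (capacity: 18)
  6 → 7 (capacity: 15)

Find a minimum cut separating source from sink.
Min cut value = 15, edges: (6,7)

Min cut value: 15
Partition: S = [0, 1, 2, 3, 4, 5, 6], T = [7]
Cut edges: (6,7)

By max-flow min-cut theorem, max flow = min cut = 15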